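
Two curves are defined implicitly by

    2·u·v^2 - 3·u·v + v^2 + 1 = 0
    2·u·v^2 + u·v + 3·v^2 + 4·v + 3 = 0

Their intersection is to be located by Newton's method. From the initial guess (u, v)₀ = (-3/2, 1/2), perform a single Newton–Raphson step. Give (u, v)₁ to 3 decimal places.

At (-3/2, 1/2): F = (2.750, 4.250).
Jacobian J = [[2·v^2 - 3·v, 4·u·v - 3·u + 2·v], [2·v^2 + v, 4·u·v + u + 6·v + 4]].
At the point, J = [[-1.000, 2.500], [1.000, 2.500]] (det J = -5.000).
Solving J·Δ = −F gives Δ = (-0.750, -1.400).
Then the next iterate is (u, v)₁ = (-2.250, -0.900).

(-2.250, -0.900)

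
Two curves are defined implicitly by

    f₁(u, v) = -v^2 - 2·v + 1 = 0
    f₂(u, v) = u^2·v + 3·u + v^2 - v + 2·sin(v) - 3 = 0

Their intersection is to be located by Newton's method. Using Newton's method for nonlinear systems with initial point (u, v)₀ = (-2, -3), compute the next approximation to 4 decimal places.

At (-2, -3): F = (-2.0000, -9.282240).
Jacobian J = [[0, -2·v - 2], [2·u·v + 3, u^2 + 2·v + 2·cos(v) - 1]].
At the point, J = [[0.0000, 4.0000], [15.0000, -4.979985]] (det J = -60.0000).
Solving J·Δ = −F gives Δ = (0.7848, 0.5000).
Then the next iterate is (u, v)₁ = (-1.2152, -2.5000).

(-1.2152, -2.5000)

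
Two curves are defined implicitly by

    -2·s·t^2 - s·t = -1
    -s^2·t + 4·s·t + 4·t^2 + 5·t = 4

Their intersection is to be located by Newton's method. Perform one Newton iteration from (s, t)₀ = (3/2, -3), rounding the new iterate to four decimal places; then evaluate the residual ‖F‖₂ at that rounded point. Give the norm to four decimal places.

5.9082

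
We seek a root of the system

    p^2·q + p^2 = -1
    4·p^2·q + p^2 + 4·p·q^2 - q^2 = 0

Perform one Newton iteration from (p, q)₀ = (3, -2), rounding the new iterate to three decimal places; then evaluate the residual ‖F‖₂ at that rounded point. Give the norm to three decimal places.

5.720

At (3, -2): F = (-8.000, -19.000).
Jacobian J = [[2·p·q + 2·p, p^2], [8·p·q + 2·p + 4·q^2, 4·p^2 + 8·p·q - 2·q]].
At the point, J = [[-6.000, 9.000], [-26.000, -8.000]] (det J = 282.000).
Solving J·Δ = −F gives Δ = (-0.833, 0.333).
Then the next iterate is (p, q)₁ = (2.167, -1.667).
Re-evaluating at (2.167, -1.667): F = (-2.13216, -5.30778), so ‖F‖₂ = 5.720.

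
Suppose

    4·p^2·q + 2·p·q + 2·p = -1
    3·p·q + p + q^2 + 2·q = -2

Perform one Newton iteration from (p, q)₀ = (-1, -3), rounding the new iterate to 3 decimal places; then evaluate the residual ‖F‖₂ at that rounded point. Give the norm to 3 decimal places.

4.150

At (-1, -3): F = (-7.000, 13.000).
Jacobian J = [[8·p·q + 2·q + 2, 4·p^2 + 2·p], [3·q + 1, 3·p + 2·q + 2]].
At the point, J = [[20.000, 2.000], [-8.000, -7.000]] (det J = -124.000).
Solving J·Δ = −F gives Δ = (0.185, 1.645).
Then the next iterate is (p, q)₁ = (-0.815, -1.355).
Re-evaluating at (-0.815, -1.355): F = (-2.02145, 3.624), so ‖F‖₂ = 4.150.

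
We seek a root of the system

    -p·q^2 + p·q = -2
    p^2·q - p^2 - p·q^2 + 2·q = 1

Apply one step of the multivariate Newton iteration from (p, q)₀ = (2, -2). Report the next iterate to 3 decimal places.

(0.553, -1.868)

At (2, -2): F = (-10.000, -25.000).
Jacobian J = [[-q^2 + q, -2·p·q + p], [2·p·q - 2·p - q^2, p^2 - 2·p·q + 2]].
At the point, J = [[-6.000, 10.000], [-16.000, 14.000]] (det J = 76.000).
Solving J·Δ = −F gives Δ = (-1.447, 0.132).
Then the next iterate is (p, q)₁ = (0.553, -1.868).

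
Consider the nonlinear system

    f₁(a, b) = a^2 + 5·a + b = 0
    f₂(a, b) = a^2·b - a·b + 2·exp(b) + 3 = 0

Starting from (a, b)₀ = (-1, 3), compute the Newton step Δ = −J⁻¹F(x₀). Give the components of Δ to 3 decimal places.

(0.674, -1.022)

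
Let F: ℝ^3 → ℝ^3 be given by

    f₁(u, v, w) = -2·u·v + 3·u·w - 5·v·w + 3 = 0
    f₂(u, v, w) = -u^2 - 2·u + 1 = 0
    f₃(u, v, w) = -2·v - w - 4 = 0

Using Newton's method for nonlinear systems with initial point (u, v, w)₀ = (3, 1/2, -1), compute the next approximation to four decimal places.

(1.2500, -1.3214, -1.3571)

At (3, 1/2, -1): F = (-6.5000, -14.0000, -4.0000).
Jacobian J = [[-2·v + 3·w, -2·u - 5·w, 3·u - 5·v], [-2·u - 2, 0, 0], [0, -2, -1]].
At the point, J = [[-4.0000, -1.0000, 6.5000], [-8.0000, 0.0000, 0.0000], [0.0000, -2.0000, -1.0000]] (det J = 112.0000).
Solving J·Δ = −F gives Δ = (-1.7500, -1.8214, -0.3571).
Then the next iterate is (u, v, w)₁ = (1.2500, -1.3214, -1.3571).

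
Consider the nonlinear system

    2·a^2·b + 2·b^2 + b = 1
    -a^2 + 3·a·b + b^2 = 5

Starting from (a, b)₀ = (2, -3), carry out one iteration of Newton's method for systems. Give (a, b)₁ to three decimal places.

At (2, -3): F = (-10.000, -18.000).
Jacobian J = [[4·a·b, 2·a^2 + 4·b + 1], [-2·a + 3·b, 3·a + 2·b]].
At the point, J = [[-24.000, -3.000], [-13.000, 0.000]] (det J = -39.000).
Solving J·Δ = −F gives Δ = (-1.385, 7.744).
Then the next iterate is (a, b)₁ = (0.615, 4.744).

(0.615, 4.744)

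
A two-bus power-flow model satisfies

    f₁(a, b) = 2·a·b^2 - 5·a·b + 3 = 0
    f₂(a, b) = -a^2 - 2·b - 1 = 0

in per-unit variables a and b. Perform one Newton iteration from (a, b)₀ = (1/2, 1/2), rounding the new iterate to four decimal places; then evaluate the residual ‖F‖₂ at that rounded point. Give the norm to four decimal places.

At (1/2, 1/2): F = (2.0000, -2.2500).
Jacobian J = [[2·b^2 - 5·b, 4·a·b - 5·a], [-2·a, -2]].
At the point, J = [[-2.0000, -1.5000], [-1.0000, -2.0000]] (det J = 2.5000).
Solving J·Δ = −F gives Δ = (2.9500, -2.6000).
Then the next iterate is (a, b)₁ = (3.4500, -2.1000).
Re-evaluating at (3.4500, -2.1000): F = (69.6540, -8.7025), so ‖F‖₂ = 70.1955.

70.1955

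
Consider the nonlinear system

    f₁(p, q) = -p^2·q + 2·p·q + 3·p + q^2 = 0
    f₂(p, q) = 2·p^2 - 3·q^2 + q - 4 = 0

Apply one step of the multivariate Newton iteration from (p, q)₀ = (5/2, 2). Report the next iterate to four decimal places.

(19.7500, 17.5455)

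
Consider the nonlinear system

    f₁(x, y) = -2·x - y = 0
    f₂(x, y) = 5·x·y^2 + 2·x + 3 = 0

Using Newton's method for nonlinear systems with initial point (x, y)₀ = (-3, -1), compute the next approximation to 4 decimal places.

(0.6226, -1.2453)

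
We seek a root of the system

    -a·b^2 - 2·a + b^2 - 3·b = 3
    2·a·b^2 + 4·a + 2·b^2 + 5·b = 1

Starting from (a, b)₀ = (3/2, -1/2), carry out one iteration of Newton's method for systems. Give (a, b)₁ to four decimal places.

(0.6667, -1.6000)

At (3/2, -1/2): F = (-4.6250, 3.7500).
Jacobian J = [[-b^2 - 2, -2·a·b + 2·b - 3], [2·b^2 + 4, 4·a·b + 4·b + 5]].
At the point, J = [[-2.2500, -2.5000], [4.5000, 0.0000]] (det J = 11.2500).
Solving J·Δ = −F gives Δ = (-0.8333, -1.1000).
Then the next iterate is (a, b)₁ = (0.6667, -1.6000).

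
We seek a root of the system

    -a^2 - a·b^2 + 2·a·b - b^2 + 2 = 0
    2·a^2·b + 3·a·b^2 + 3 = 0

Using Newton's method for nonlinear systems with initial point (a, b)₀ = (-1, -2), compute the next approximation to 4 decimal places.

(0.0000, -2.5000)

At (-1, -2): F = (5.0000, -13.0000).
Jacobian J = [[-2·a - b^2 + 2·b, -2·a·b + 2·a - 2·b], [4·a·b + 3·b^2, 2·a^2 + 6·a·b]].
At the point, J = [[-6.0000, -2.0000], [20.0000, 14.0000]] (det J = -44.0000).
Solving J·Δ = −F gives Δ = (1.0000, -0.5000).
Then the next iterate is (a, b)₁ = (0.0000, -2.5000).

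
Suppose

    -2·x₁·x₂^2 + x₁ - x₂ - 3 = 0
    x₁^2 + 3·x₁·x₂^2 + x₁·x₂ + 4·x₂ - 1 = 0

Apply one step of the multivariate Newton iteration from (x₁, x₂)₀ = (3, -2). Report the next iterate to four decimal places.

At (3, -2): F = (-22.0000, 30.0000).
Jacobian J = [[-2·x₂^2 + 1, -4·x₁·x₂ - 1], [2·x₁ + 3·x₂^2 + x₂, 6·x₁·x₂ + x₁ + 4]].
At the point, J = [[-7.0000, 23.0000], [16.0000, -29.0000]] (det J = -165.0000).
Solving J·Δ = −F gives Δ = (-0.3152, 0.8606).
Then the next iterate is (x₁, x₂)₁ = (2.6848, -1.1394).

(2.6848, -1.1394)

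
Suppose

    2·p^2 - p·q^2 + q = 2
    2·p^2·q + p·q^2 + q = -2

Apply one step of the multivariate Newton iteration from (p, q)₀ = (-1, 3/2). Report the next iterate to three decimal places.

(0.133, 2.333)

At (-1, 3/2): F = (3.750, 4.250).
Jacobian J = [[4·p - q^2, -2·p·q + 1], [4·p·q + q^2, 2·p^2 + 2·p·q + 1]].
At the point, J = [[-6.250, 4.000], [-3.750, 0.000]] (det J = 15.000).
Solving J·Δ = −F gives Δ = (1.133, 0.833).
Then the next iterate is (p, q)₁ = (0.133, 2.333).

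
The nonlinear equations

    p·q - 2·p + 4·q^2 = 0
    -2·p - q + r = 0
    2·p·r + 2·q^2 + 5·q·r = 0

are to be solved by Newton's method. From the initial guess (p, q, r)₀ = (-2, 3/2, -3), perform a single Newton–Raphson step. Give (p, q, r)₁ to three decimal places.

At (-2, 3/2, -3): F = (10.000, -0.500, -6.000).
Jacobian J = [[q - 2, p + 8·q, 0], [-2, -1, 1], [2·r, 4·q + 5·r, 2·p + 5·q]].
At the point, J = [[-0.500, 10.000, 0.000], [-2.000, -1.000, 1.000], [-6.000, -9.000, 3.500]] (det J = 7.250).
Solving J·Δ = −F gives Δ = (-1.724, -1.086, -4.034).
Then the next iterate is (p, q, r)₁ = (-3.724, 0.414, -7.034).

(-3.724, 0.414, -7.034)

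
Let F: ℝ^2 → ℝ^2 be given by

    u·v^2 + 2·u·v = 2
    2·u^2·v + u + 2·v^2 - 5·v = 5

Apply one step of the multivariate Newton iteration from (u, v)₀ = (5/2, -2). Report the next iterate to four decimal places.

(2.0105, -2.4000)

At (5/2, -2): F = (-2.0000, -9.5000).
Jacobian J = [[v^2 + 2·v, 2·u·v + 2·u], [4·u·v + 1, 2·u^2 + 4·v - 5]].
At the point, J = [[0.0000, -5.0000], [-19.0000, -0.5000]] (det J = -95.0000).
Solving J·Δ = −F gives Δ = (-0.4895, -0.4000).
Then the next iterate is (u, v)₁ = (2.0105, -2.4000).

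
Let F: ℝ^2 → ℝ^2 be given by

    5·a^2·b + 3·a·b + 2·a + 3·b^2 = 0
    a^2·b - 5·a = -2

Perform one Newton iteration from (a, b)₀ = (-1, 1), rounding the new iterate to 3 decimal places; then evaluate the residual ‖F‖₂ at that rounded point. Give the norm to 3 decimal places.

At (-1, 1): F = (3.000, 8.000).
Jacobian J = [[10·a·b + 3·b + 2, 5·a^2 + 3·a + 6·b], [2·a·b - 5, a^2]].
At the point, J = [[-5.000, 8.000], [-7.000, 1.000]] (det J = 51.000).
Solving J·Δ = −F gives Δ = (1.196, 0.373).
Then the next iterate is (a, b)₁ = (0.196, 1.373).
Re-evaluating at (0.196, 1.373): F = (7.11844, 1.07275), so ‖F‖₂ = 7.199.

7.199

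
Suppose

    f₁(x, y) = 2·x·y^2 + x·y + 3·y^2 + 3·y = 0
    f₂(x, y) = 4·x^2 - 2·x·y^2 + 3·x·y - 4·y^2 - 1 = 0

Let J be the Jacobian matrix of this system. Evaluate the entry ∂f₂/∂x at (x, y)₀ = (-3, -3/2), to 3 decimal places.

-33.000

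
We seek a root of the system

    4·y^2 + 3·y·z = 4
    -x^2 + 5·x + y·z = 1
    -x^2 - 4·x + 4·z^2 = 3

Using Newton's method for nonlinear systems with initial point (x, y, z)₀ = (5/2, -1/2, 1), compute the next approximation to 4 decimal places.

(0.9167, -5.1875, 1.1250)

At (5/2, -1/2, 1): F = (-4.5000, 4.7500, -15.2500).
Jacobian J = [[0, 8·y + 3·z, 3·y], [-2·x + 5, z, y], [-2·x - 4, 0, 8·z]].
At the point, J = [[0.0000, -1.0000, -1.5000], [0.0000, 1.0000, -0.5000], [-9.0000, 0.0000, 8.0000]] (det J = -18.0000).
Solving J·Δ = −F gives Δ = (-1.5833, -4.6875, 0.1250).
Then the next iterate is (x, y, z)₁ = (0.9167, -5.1875, 1.1250).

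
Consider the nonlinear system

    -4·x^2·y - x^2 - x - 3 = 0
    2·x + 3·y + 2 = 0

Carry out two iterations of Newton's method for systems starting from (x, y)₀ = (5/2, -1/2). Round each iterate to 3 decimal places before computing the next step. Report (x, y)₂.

(10.435, -7.623)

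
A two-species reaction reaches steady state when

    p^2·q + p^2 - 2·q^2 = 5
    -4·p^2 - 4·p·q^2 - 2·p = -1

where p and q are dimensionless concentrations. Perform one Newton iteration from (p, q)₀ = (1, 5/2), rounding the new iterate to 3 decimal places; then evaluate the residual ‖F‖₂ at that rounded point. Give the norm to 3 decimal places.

10.205

At (1, 5/2): F = (-14.000, -30.000).
Jacobian J = [[2·p·q + 2·p, p^2 - 4·q], [-8·p - 4·q^2 - 2, -8·p·q]].
At the point, J = [[7.000, -9.000], [-35.000, -20.000]] (det J = -455.000).
Solving J·Δ = −F gives Δ = (0.022, -1.538).
Then the next iterate is (p, q)₁ = (1.022, 0.962).
Re-evaluating at (1.022, 0.962): F = (-4.80161, -9.00515), so ‖F‖₂ = 10.205.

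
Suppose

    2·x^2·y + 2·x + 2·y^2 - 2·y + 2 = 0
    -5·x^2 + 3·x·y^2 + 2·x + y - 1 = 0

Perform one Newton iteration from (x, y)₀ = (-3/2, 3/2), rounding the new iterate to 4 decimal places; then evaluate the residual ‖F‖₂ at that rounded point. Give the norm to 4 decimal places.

6.0525

At (-3/2, 3/2): F = (7.2500, -23.8750).
Jacobian J = [[4·x·y + 2, 2·x^2 + 4·y - 2], [-10·x + 3·y^2 + 2, 6·x·y + 1]].
At the point, J = [[-7.0000, 8.5000], [23.7500, -12.5000]] (det J = -114.3750).
Solving J·Δ = −F gives Δ = (0.9820, -0.0443).
Then the next iterate is (x, y)₁ = (-0.5180, 1.4557).
Re-evaluating at (-0.5180, 1.4557): F = (3.071923, -5.214943), so ‖F‖₂ = 6.0525.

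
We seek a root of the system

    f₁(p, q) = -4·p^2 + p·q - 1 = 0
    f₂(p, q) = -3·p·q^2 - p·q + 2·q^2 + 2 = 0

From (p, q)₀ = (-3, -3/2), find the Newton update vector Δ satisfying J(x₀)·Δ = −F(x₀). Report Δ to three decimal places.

At (-3, -3/2): F = (-32.500, 22.250).
Jacobian J = [[-8·p + q, p], [-3·q^2 - q, -6·p·q - p + 4·q]].
At the point, J = [[22.500, -3.000], [-5.250, -30.000]] (det J = -690.750).
Solving J·Δ = −F gives Δ = (1.508, 0.478).

(1.508, 0.478)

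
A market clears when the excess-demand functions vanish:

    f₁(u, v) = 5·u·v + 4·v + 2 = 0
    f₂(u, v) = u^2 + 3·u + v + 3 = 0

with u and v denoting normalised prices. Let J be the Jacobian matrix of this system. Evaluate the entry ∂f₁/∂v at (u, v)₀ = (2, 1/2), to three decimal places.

14.000

∂f₁/∂v = 5·u + 4.
At (2, 1/2) this is 14.000.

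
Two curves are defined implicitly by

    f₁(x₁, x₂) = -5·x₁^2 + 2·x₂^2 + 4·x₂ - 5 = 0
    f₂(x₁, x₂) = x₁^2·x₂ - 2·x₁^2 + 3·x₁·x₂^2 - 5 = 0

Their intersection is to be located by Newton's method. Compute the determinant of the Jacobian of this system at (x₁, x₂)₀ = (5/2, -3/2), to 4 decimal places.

384.7500

J = [[-10·x₁, 4·x₂ + 4], [2·x₁·x₂ - 4·x₁ + 3·x₂^2, x₁^2 + 6·x₁·x₂]].
At the point, J = [[-25.0000, -2.0000], [-10.7500, -16.2500]].
det J = 384.7500.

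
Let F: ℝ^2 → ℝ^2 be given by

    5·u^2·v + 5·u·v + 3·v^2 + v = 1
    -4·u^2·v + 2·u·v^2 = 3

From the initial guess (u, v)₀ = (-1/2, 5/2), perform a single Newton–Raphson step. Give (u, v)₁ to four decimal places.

At (-1/2, 5/2): F = (17.1250, -11.7500).
Jacobian J = [[10·u·v + 5·v, 5·u^2 + 5·u + 6·v + 1], [-8·u·v + 2·v^2, -4·u^2 + 4·u·v]].
At the point, J = [[0.0000, 14.7500], [22.5000, -6.0000]] (det J = -331.8750).
Solving J·Δ = −F gives Δ = (0.2126, -1.1610).
Then the next iterate is (u, v)₁ = (-0.2874, 1.3390).

(-0.2874, 1.3390)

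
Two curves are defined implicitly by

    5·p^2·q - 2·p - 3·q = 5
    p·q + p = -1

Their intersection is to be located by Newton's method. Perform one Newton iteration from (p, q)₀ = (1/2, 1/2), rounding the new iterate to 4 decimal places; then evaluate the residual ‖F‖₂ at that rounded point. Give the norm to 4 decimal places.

2.8707

At (1/2, 1/2): F = (-6.8750, 1.7500).
Jacobian J = [[10·p·q - 2, 5·p^2 - 3], [q + 1, p]].
At the point, J = [[0.5000, -1.7500], [1.5000, 0.5000]] (det J = 2.8750).
Solving J·Δ = −F gives Δ = (0.1304, -3.8913).
Then the next iterate is (p, q)₁ = (0.6304, -3.3913).
Re-evaluating at (0.6304, -3.3913): F = (-2.825484, -0.507476), so ‖F‖₂ = 2.8707.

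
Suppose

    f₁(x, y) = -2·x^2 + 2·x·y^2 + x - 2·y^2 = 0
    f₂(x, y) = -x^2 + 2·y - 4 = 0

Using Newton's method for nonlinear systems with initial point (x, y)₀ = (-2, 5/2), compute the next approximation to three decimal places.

(-0.865, 1.730)

At (-2, 5/2): F = (-47.500, -3.000).
Jacobian J = [[-4·x + 2·y^2 + 1, 4·x·y - 4·y], [-2·x, 2]].
At the point, J = [[21.500, -30.000], [4.000, 2.000]] (det J = 163.000).
Solving J·Δ = −F gives Δ = (1.135, -0.770).
Then the next iterate is (x, y)₁ = (-0.865, 1.730).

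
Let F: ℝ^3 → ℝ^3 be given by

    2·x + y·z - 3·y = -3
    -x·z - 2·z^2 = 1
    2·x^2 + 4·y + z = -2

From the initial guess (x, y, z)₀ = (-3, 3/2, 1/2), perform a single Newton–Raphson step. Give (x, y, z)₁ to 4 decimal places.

At (-3, 3/2, 1/2): F = (-6.7500, 0.0000, 26.5000).
Jacobian J = [[2, z - 3, y], [-z, 0, -x - 4·z], [4·x, 4, 1]].
At the point, J = [[2.0000, -2.5000, 1.5000], [-0.5000, 0.0000, 1.0000], [-12.0000, 4.0000, 1.0000]] (det J = 17.7500).
Solving J·Δ = −F gives Δ = (2.2113, -0.2676, 1.1056).
Then the next iterate is (x, y, z)₁ = (-0.7887, 1.2324, 1.6056).

(-0.7887, 1.2324, 1.6056)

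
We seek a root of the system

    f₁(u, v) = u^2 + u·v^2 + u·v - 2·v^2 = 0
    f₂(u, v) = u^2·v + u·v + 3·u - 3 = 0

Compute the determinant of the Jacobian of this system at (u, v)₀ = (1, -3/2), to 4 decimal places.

J = [[2·u + v^2 + v, 2·u·v + u - 4·v], [2·u·v + v + 3, u^2 + u]].
At the point, J = [[2.7500, 4.0000], [-1.5000, 2.0000]].
det J = 11.5000.

11.5000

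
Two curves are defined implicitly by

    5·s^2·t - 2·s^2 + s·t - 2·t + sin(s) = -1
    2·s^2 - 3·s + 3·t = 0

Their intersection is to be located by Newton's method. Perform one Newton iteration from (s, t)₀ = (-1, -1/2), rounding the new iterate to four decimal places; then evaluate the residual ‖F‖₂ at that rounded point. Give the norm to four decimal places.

0.3373

At (-1, -1/2): F = (-2.841471, 3.5000).
Jacobian J = [[10·s·t - 4·s + t + cos(s), 5·s^2 + s - 2], [4·s - 3, 3]].
At the point, J = [[9.040302, 2.0000], [-7.0000, 3.0000]] (det J = 41.120907).
Solving J·Δ = −F gives Δ = (0.3775, -0.2858).
Then the next iterate is (s, t)₁ = (-0.6225, -0.7858).
Re-evaluating at (-0.6225, -0.7858): F = (0.180168, 0.285113), so ‖F‖₂ = 0.3373.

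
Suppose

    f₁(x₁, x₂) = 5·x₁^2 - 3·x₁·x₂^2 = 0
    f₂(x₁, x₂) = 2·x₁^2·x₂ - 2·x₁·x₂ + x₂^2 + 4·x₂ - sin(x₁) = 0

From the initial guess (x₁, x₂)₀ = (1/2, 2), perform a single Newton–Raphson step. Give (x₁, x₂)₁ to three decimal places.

At (1/2, 2): F = (-4.750, 10.52057).
Jacobian J = [[10·x₁ - 3·x₂^2, -6·x₁·x₂], [4·x₁·x₂ - 2·x₂ - cos(x₁), 2·x₁^2 - 2·x₁ + 2·x₂ + 4]].
At the point, J = [[-7.000, -6.000], [-0.87758, 7.500]] (det J = -57.76550).
Solving J·Δ = −F gives Δ = (0.476, -1.347).
Then the next iterate is (x₁, x₂)₁ = (0.976, 0.653).

(0.976, 0.653)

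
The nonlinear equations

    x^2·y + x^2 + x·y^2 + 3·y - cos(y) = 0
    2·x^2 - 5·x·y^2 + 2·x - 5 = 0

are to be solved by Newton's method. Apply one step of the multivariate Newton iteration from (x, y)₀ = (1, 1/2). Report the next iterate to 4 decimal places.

At (1, 1/2): F = (2.372417, -2.2500).
Jacobian J = [[2·x·y + 2·x + y^2, x^2 + 2·x·y + sin(y) + 3], [4·x - 5·y^2 + 2, -10·x·y]].
At the point, J = [[3.2500, 5.479426], [4.7500, -5.0000]] (det J = -42.277271).
Solving J·Δ = −F gives Δ = (0.0110, -0.4395).
Then the next iterate is (x, y)₁ = (1.0110, 0.0605).

(1.0110, 0.0605)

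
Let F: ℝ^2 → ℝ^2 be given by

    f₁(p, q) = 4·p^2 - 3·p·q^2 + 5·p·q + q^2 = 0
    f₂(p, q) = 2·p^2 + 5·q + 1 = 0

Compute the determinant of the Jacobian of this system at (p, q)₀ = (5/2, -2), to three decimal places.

-395.000

J = [[8·p - 3·q^2 + 5·q, -6·p·q + 5·p + 2·q], [4·p, 5]].
At the point, J = [[-2.000, 38.500], [10.000, 5.000]].
det J = -395.000.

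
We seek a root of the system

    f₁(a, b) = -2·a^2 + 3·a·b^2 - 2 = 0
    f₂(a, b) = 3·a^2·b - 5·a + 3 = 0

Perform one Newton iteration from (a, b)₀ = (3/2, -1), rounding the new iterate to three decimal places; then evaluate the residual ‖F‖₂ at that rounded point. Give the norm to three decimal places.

2.298

At (3/2, -1): F = (-2.000, -11.250).
Jacobian J = [[-4·a + 3·b^2, 6·a·b], [6·a·b - 5, 3·a^2]].
At the point, J = [[-3.000, -9.000], [-14.000, 6.750]] (det J = -146.250).
Solving J·Δ = −F gives Δ = (-0.785, 0.039).
Then the next iterate is (a, b)₁ = (0.715, -0.961).
Re-evaluating at (0.715, -0.961): F = (-1.04150, -2.04886), so ‖F‖₂ = 2.298.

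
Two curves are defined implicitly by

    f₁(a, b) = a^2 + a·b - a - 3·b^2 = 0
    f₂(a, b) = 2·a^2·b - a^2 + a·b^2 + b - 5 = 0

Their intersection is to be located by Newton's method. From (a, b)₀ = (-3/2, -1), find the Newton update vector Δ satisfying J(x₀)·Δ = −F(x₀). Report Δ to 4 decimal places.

(0.9514, 0.5571)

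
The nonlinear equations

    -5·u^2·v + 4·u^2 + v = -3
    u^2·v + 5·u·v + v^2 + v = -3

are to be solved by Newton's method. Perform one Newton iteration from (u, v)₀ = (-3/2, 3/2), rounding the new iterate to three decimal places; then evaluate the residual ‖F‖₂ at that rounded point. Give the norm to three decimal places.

0.375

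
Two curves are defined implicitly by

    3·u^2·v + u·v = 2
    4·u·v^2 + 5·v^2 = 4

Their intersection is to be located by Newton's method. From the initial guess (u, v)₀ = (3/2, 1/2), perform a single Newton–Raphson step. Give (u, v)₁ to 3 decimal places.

At (3/2, 1/2): F = (2.125, -1.250).
Jacobian J = [[6·u·v + v, 3·u^2 + u], [4·v^2, 8·u·v + 10·v]].
At the point, J = [[5.000, 8.250], [1.000, 11.000]] (det J = 46.750).
Solving J·Δ = −F gives Δ = (-0.721, 0.179).
Then the next iterate is (u, v)₁ = (0.779, 0.679).

(0.779, 0.679)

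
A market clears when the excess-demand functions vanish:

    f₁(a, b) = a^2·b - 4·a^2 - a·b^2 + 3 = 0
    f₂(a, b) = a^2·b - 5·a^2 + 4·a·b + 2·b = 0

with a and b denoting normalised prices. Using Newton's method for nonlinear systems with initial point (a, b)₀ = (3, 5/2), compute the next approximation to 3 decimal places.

At (3, 5/2): F = (-29.250, 12.500).
Jacobian J = [[2·a·b - 8·a - b^2, a^2 - 2·a·b], [2·a·b - 10·a + 4·b, a^2 + 4·a + 2]].
At the point, J = [[-15.250, -6.000], [-5.000, 23.000]] (det J = -380.750).
Solving J·Δ = −F gives Δ = (-1.570, -0.885).
Then the next iterate is (a, b)₁ = (1.430, 1.615).

(1.430, 1.615)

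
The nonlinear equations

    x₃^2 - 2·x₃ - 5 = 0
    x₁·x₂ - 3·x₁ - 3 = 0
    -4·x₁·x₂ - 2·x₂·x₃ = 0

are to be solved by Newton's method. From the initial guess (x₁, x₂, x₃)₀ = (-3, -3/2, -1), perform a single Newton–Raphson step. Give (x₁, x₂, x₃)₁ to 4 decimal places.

At (-3, -3/2, -1): F = (-2.0000, 10.5000, -21.0000).
Jacobian J = [[0, 0, 2·x₃ - 2], [x₂ - 3, x₁, 0], [-4·x₂, -4·x₁ - 2·x₃, -2·x₂]].
At the point, J = [[0.0000, 0.0000, -4.0000], [-4.5000, -3.0000, 0.0000], [6.0000, 14.0000, 3.0000]] (det J = 180.0000).
Solving J·Δ = −F gives Δ = (1.7667, 0.8500, -0.5000).
Then the next iterate is (x₁, x₂, x₃)₁ = (-1.2333, -0.6500, -1.5000).

(-1.2333, -0.6500, -1.5000)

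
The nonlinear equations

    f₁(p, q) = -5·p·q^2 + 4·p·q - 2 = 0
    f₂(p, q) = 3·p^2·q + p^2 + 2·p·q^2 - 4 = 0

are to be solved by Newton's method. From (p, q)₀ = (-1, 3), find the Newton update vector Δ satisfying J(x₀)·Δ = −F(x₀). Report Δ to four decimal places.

At (-1, 3): F = (31.0000, -12.0000).
Jacobian J = [[-5·q^2 + 4·q, -10·p·q + 4·p], [6·p·q + 2·p + 2·q^2, 3·p^2 + 4·p·q]].
At the point, J = [[-33.0000, 26.0000], [-2.0000, -9.0000]] (det J = 349.0000).
Solving J·Δ = −F gives Δ = (-0.0946, -1.3123).

(-0.0946, -1.3123)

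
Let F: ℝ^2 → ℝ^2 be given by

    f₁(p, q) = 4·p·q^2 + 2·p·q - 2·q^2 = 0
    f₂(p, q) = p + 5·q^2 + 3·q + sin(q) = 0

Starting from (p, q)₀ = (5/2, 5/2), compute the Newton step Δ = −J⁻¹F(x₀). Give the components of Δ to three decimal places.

(0.238, -1.547)

At (5/2, 5/2): F = (62.500, 41.84847).
Jacobian J = [[4·q^2 + 2·q, 8·p·q + 2·p - 4·q], [1, 10·q + cos(q) + 3]].
At the point, J = [[30.000, 45.000], [1.000, 27.19886]] (det J = 770.96569).
Solving J·Δ = −F gives Δ = (0.238, -1.547).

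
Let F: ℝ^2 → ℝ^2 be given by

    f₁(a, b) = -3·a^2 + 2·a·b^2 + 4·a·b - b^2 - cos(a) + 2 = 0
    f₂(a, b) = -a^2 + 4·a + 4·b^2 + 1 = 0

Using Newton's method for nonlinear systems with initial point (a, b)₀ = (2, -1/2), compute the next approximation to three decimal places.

At (2, -1/2): F = (-12.83385, 6.000).
Jacobian J = [[-6·a + 2·b^2 + 4·b + sin(a), 4·a·b + 4·a - 2·b], [-2·a + 4, 8·b]].
At the point, J = [[-12.59070, 5.000], [0.000, -4.000]] (det J = 50.36281).
Solving J·Δ = −F gives Δ = (-0.424, 1.500).
Then the next iterate is (a, b)₁ = (1.576, 1.000).

(1.576, 1.000)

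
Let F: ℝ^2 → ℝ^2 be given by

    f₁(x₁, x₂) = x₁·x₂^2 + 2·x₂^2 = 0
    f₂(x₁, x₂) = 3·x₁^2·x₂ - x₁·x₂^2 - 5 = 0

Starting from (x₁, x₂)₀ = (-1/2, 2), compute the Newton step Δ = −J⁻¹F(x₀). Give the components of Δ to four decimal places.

(-0.3592, -0.7606)

At (-1/2, 2): F = (6.0000, -1.5000).
Jacobian J = [[x₂^2, 2·x₁·x₂ + 4·x₂], [6·x₁·x₂ - x₂^2, 3·x₁^2 - 2·x₁·x₂]].
At the point, J = [[4.0000, 6.0000], [-10.0000, 2.7500]] (det J = 71.0000).
Solving J·Δ = −F gives Δ = (-0.3592, -0.7606).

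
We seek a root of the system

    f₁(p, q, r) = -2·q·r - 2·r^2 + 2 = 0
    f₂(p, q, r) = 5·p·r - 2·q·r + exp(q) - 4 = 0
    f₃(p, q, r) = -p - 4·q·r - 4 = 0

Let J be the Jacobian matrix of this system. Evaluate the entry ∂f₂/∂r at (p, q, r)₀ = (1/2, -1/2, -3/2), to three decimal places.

3.500

∂f₂/∂r = 5·p - 2·q.
At (1/2, -1/2, -3/2) this is 3.500.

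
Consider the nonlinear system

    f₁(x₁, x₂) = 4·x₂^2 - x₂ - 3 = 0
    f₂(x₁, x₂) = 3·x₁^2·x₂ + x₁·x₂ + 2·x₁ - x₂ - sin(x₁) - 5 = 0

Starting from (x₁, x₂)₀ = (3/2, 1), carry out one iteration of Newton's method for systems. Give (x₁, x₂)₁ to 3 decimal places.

(1.144, 1.000)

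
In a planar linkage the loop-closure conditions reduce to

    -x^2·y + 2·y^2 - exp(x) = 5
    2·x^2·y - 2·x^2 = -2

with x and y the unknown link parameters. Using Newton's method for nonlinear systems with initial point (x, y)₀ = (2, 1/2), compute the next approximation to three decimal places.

(0.615, 0.057)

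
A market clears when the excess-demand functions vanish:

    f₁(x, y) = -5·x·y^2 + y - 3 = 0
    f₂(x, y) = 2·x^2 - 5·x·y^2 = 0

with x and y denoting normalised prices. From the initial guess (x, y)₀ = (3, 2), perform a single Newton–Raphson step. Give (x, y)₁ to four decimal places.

(1.3764, 1.5165)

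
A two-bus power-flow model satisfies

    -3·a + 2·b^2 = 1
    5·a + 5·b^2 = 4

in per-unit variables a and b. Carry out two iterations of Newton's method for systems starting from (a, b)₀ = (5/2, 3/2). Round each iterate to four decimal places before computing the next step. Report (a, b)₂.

(0.1200, 0.8365)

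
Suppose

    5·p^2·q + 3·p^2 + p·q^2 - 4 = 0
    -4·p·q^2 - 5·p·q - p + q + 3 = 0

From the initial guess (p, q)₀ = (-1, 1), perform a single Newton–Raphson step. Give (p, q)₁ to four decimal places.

At (-1, 1): F = (3.0000, 14.0000).
Jacobian J = [[10·p·q + 6·p + q^2, 5·p^2 + 2·p·q], [-4·q^2 - 5·q - 1, -8·p·q - 5·p + 1]].
At the point, J = [[-15.0000, 3.0000], [-10.0000, 14.0000]] (det J = -180.0000).
Solving J·Δ = −F gives Δ = (0.0000, -1.0000).
Then the next iterate is (p, q)₁ = (-1.0000, 0.0000).

(-1.0000, 0.0000)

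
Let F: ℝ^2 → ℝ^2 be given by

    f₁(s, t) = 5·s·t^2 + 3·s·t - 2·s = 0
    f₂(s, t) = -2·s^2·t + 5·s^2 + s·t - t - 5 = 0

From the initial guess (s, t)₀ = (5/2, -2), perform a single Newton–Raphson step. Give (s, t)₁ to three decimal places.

(1.485, -1.581)

At (5/2, -2): F = (30.000, 48.250).
Jacobian J = [[5·t^2 + 3·t - 2, 10·s·t + 3·s], [-4·s·t + 10·s + t, -2·s^2 + s - 1]].
At the point, J = [[12.000, -42.500], [43.000, -11.000]] (det J = 1695.500).
Solving J·Δ = −F gives Δ = (-1.015, 0.419).
Then the next iterate is (s, t)₁ = (1.485, -1.581).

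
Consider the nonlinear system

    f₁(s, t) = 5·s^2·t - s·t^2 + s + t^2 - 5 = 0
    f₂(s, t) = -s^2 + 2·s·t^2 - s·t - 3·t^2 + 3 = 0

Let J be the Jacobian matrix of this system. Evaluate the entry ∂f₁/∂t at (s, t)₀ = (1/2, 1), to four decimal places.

∂f₁/∂t = 5·s^2 - 2·s·t + 2·t.
At (1/2, 1) this is 2.2500.

2.2500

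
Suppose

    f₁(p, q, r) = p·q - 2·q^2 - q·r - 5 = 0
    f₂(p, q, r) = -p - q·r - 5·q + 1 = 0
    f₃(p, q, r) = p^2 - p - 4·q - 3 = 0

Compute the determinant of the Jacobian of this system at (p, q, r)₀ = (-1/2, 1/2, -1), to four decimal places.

J = [[q, p - 4·q - r, -q], [-1, -r - 5, -q], [2·p - 1, -4, 0]].
At the point, J = [[0.5000, -1.5000, -0.5000], [-1.0000, -4.0000, -0.5000], [-2.0000, -4.0000, 0.0000]].
det J = -0.5000.

-0.5000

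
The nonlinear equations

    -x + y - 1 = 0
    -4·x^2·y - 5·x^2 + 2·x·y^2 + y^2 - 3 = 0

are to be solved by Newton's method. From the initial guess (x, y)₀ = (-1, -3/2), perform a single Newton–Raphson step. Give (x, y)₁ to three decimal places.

At (-1, -3/2): F = (-1.500, -4.250).
Jacobian J = [[-1, 1], [-8·x·y - 10·x + 2·y^2, -4·x^2 + 4·x·y + 2·y]].
At the point, J = [[-1.000, 1.000], [2.500, -1.000]] (det J = -1.500).
Solving J·Δ = −F gives Δ = (3.833, 5.333).
Then the next iterate is (x, y)₁ = (2.833, 3.833).

(2.833, 3.833)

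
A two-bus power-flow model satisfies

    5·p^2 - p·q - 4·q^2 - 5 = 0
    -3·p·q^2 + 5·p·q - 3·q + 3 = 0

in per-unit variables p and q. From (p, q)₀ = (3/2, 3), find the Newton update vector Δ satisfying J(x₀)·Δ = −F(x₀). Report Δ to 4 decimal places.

At (3/2, 3): F = (-34.2500, -24.0000).
Jacobian J = [[10·p - q, -p - 8·q], [-3·q^2 + 5·q, -6·p·q + 5·p - 3]].
At the point, J = [[12.0000, -25.5000], [-12.0000, -22.5000]] (det J = -576.0000).
Solving J·Δ = −F gives Δ = (0.2754, -1.2135).

(0.2754, -1.2135)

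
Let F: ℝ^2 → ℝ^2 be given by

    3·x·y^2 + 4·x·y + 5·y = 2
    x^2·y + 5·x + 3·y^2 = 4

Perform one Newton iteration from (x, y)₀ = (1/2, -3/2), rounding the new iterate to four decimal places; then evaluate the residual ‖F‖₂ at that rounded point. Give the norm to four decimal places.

51.1649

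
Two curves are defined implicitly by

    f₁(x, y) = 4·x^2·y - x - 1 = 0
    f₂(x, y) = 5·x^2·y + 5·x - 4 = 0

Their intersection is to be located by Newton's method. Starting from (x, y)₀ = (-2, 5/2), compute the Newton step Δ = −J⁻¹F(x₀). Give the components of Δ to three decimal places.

At (-2, 5/2): F = (41.000, 36.000).
Jacobian J = [[8·x·y - 1, 4·x^2], [10·x·y + 5, 5·x^2]].
At the point, J = [[-41.000, 16.000], [-45.000, 20.000]] (det J = -100.000).
Solving J·Δ = −F gives Δ = (2.440, 3.690).

(2.440, 3.690)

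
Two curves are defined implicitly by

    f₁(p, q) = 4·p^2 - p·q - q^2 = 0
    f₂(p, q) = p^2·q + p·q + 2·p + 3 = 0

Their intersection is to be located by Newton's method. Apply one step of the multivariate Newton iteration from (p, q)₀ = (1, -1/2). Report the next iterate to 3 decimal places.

(0.500, -2.375)

At (1, -1/2): F = (4.250, 4.000).
Jacobian J = [[8·p - q, -p - 2·q], [2·p·q + q + 2, p^2 + p]].
At the point, J = [[8.500, 0.000], [0.500, 2.000]] (det J = 17.000).
Solving J·Δ = −F gives Δ = (-0.500, -1.875).
Then the next iterate is (p, q)₁ = (0.500, -2.375).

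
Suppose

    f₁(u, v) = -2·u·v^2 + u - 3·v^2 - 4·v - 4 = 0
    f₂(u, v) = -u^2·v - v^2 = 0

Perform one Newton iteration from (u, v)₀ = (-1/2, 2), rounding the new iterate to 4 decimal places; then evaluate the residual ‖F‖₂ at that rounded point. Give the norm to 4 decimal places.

At (-1/2, 2): F = (-20.5000, -4.5000).
Jacobian J = [[-2·v^2 + 1, -4·u·v - 6·v - 4], [-2·u·v, -u^2 - 2·v]].
At the point, J = [[-7.0000, -12.0000], [2.0000, -4.2500]] (det J = 53.7500).
Solving J·Δ = −F gives Δ = (-0.6163, -1.3488).
Then the next iterate is (u, v)₁ = (-1.1163, 0.6512).
Re-evaluating at (-1.1163, 0.6512): F = (-8.046525, -1.235538), so ‖F‖₂ = 8.1408.

8.1408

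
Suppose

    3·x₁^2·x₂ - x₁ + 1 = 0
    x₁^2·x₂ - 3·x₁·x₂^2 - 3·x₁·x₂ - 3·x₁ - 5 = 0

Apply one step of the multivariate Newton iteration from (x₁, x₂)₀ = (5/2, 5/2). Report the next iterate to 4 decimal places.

At (5/2, 5/2): F = (45.3750, -62.5000).
Jacobian J = [[6·x₁·x₂ - 1, 3·x₁^2], [2·x₁·x₂ - 3·x₂^2 - 3·x₂ - 3, x₁^2 - 6·x₁·x₂ - 3·x₁]].
At the point, J = [[36.5000, 18.7500], [-16.7500, -38.7500]] (det J = -1100.3125).
Solving J·Δ = −F gives Δ = (-0.5329, -1.3825).
Then the next iterate is (x₁, x₂)₁ = (1.9671, 1.1175).

(1.9671, 1.1175)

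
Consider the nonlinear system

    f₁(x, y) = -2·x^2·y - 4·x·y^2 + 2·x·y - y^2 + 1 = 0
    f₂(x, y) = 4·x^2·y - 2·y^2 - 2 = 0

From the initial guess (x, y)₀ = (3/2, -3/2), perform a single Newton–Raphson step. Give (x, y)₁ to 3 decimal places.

(0.838, -0.961)

At (3/2, -3/2): F = (-12.500, -20.000).
Jacobian J = [[-4·x·y - 4·y^2 + 2·y, -2·x^2 - 8·x·y + 2·x - 2·y], [8·x·y, 4·x^2 - 4·y]].
At the point, J = [[-3.000, 19.500], [-18.000, 15.000]] (det J = 306.000).
Solving J·Δ = −F gives Δ = (-0.662, 0.539).
Then the next iterate is (x, y)₁ = (0.838, -0.961).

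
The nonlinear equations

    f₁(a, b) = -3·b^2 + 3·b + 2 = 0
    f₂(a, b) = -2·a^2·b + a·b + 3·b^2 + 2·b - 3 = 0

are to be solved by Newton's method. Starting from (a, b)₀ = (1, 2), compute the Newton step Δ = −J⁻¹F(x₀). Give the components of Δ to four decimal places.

(0.8704, -0.4444)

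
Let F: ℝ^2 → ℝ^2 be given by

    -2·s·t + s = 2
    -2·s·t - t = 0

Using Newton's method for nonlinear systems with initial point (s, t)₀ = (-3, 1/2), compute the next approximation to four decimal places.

(1.1667, 0.8333)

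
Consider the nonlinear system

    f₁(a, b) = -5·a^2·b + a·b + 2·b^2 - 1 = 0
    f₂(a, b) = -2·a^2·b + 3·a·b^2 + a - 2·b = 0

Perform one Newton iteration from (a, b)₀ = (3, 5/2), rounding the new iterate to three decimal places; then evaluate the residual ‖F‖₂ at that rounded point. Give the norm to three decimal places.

At (3, 5/2): F = (-93.500, 9.250).
Jacobian J = [[-10·a·b + b, -5·a^2 + a + 4·b], [-4·a·b + 3·b^2 + 1, -2·a^2 + 6·a·b - 2]].
At the point, J = [[-72.500, -32.000], [-10.250, 25.000]] (det J = -2140.500).
Solving J·Δ = −F gives Δ = (-0.954, -0.761).
Then the next iterate is (a, b)₁ = (2.046, 1.739).
Re-evaluating at (2.046, 1.739): F = (-27.79204, 2.57074), so ‖F‖₂ = 27.911.

27.911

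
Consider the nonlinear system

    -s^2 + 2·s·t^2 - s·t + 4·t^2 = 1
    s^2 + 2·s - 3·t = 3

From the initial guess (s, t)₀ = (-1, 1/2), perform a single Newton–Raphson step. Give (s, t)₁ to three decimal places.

(2.250, -1.333)

At (-1, 1/2): F = (-1.000, -5.500).
Jacobian J = [[-2·s + 2·t^2 - t, 4·s·t - s + 8·t], [2·s + 2, -3]].
At the point, J = [[2.000, 3.000], [0.000, -3.000]] (det J = -6.000).
Solving J·Δ = −F gives Δ = (3.250, -1.833).
Then the next iterate is (s, t)₁ = (2.250, -1.333).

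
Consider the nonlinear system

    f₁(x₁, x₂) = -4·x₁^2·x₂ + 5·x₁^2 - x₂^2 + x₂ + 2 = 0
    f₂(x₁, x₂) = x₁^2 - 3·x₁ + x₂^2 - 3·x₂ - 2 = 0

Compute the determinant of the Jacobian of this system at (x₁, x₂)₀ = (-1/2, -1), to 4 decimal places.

53.0000

J = [[-8·x₁·x₂ + 10·x₁, -4·x₁^2 - 2·x₂ + 1], [2·x₁ - 3, 2·x₂ - 3]].
At the point, J = [[-9.0000, 2.0000], [-4.0000, -5.0000]].
det J = 53.0000.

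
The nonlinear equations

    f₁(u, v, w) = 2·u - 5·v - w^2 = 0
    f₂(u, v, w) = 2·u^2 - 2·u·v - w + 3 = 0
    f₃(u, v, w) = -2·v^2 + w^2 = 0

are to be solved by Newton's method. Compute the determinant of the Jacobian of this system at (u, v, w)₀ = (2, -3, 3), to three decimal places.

-612.000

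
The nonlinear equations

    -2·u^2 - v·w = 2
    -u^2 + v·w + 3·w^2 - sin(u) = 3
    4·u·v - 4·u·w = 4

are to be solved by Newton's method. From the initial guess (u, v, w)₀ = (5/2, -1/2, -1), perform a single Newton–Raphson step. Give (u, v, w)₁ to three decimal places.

At (5/2, -1/2, -1): F = (-15.000, -6.34847, 1.000).
Jacobian J = [[-4·u, -w, -v], [-2·u - cos(u), w, v + 6·w], [4·v - 4·w, 4·u, -4·u]].
At the point, J = [[-10.000, 1.000, 0.500], [-4.19886, -1.000, -6.500], [2.000, 10.000, -10.000]] (det J = -824.98285).
Solving J·Δ = −F gives Δ = (-1.486, 0.157, -0.041).
Then the next iterate is (u, v, w)₁ = (1.014, -0.343, -1.041).

(1.014, -0.343, -1.041)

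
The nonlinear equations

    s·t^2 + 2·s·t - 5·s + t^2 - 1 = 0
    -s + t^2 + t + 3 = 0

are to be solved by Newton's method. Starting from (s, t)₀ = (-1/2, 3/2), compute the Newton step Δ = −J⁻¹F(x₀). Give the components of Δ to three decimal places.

(-0.583, -1.958)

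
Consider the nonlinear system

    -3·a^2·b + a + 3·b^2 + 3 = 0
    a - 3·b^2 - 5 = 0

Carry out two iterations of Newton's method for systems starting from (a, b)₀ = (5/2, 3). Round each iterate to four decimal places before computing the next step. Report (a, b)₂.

(1.8937, 0.2779)

At (5/2, 3): F = (-23.7500, -29.5000).
Jacobian J = [[-6·a·b + 1, -3·a^2 + 6·b], [1, -6·b]].
At the point, J = [[-44.0000, -0.7500], [1.0000, -18.0000]] (det J = 792.7500).
Solving J·Δ = −F gives Δ = (-0.5114, -1.6673).
Then the next iterate is (a, b)₁ = (1.9886, 1.3327).
Round to (1.9886, 1.3327) and repeat: F = (-5.493738, -8.339668), J = [[-14.901243, -3.867390], [1.0000, -7.9962]].
Δ = (-0.0949, -1.0548), so (a, b)₂ = (1.8937, 0.2779).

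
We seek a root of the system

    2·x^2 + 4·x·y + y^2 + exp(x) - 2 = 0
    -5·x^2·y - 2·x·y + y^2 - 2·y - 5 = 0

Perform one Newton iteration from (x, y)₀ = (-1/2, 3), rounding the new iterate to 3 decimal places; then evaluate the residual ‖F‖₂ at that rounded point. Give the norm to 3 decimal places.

At (-1/2, 3): F = (2.10653, -2.750).
Jacobian J = [[4·x + 4·y + exp(x), 4·x + 2·y], [-10·x·y - 2·y, -5·x^2 - 2·x + 2·y - 2]].
At the point, J = [[10.60653, 4.000], [9.000, 3.750]] (det J = 3.77449).
Solving J·Δ = −F gives Δ = (-5.007, 12.751).
Then the next iterate is (x, y)₁ = (-5.507, 15.751).
Re-evaluating at (-5.507, 15.751): F = (-40.21087, -2003.33323), so ‖F‖₂ = 2003.737.

2003.737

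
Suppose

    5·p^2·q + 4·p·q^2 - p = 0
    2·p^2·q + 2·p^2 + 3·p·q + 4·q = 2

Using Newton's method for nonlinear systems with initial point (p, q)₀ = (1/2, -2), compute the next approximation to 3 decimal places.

At (1/2, -2): F = (5.000, -13.500).
Jacobian J = [[10·p·q + 4·q^2 - 1, 5·p^2 + 8·p·q], [4·p·q + 4·p + 3·q, 2·p^2 + 3·p + 4]].
At the point, J = [[5.000, -6.750], [-8.000, 6.000]] (det J = -24.000).
Solving J·Δ = −F gives Δ = (-2.547, -1.146).
Then the next iterate is (p, q)₁ = (-2.047, -3.146).

(-2.047, -3.146)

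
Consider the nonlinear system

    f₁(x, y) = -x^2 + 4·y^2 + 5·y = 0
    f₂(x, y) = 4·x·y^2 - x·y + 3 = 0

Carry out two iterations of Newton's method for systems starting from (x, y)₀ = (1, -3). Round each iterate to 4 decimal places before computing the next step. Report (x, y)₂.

(0.1323, -1.3968)

At (1, -3): F = (20.0000, 42.0000).
Jacobian J = [[-2·x, 8·y + 5], [4·y^2 - y, 8·x·y - x]].
At the point, J = [[-2.0000, -19.0000], [39.0000, -25.0000]] (det J = 791.0000).
Solving J·Δ = −F gives Δ = (-0.3767, 1.0923).
Then the next iterate is (x, y)₁ = (0.6233, -1.9077).
Round to (0.6233, -1.9077) and repeat: F = (4.630274, 13.262620), J = [[-1.2466, -10.2616], [16.464977, -10.135855]].
Δ = (-0.4910, 0.5109), so (x, y)₂ = (0.1323, -1.3968).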